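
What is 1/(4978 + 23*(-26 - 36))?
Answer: 1/3552 ≈ 0.00028153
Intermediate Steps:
1/(4978 + 23*(-26 - 36)) = 1/(4978 + 23*(-62)) = 1/(4978 - 1426) = 1/3552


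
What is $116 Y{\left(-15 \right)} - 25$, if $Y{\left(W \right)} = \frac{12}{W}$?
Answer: $- \frac{589}{5} \approx -117.8$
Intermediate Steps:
$116 Y{\left(-15 \right)} - 25 = 116 \frac{12}{-15} - 25 = 116 \cdot 12 \left(- \frac{1}{15}\right) - 25 = 116 \left(- \frac{4}{5}\right) - 25 = - \frac{464}{5} - 25 = - \frac{589}{5}$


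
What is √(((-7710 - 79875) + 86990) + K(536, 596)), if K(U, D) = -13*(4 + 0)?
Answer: I*√647 ≈ 25.436*I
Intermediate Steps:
K(U, D) = -52 (K(U, D) = -13*4 = -52)
√(((-7710 - 79875) + 86990) + K(536, 596)) = √(((-7710 - 79875) + 86990) - 52) = √((-87585 + 86990) - 52) = √(-595 - 52) = √(-647) = I*√647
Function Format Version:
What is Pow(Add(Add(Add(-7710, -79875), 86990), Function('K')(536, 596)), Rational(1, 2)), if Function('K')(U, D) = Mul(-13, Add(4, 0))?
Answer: Mul(I, Pow(647, Rational(1, 2))) ≈ Mul(25.436, I)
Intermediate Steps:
Function('K')(U, D) = -52 (Function('K')(U, D) = Mul(-13, 4) = -52)
Pow(Add(Add(Add(-7710, -79875), 86990), Function('K')(536, 596)), Rational(1, 2)) = Pow(Add(Add(Add(-7710, -79875), 86990), -52), Rational(1, 2)) = Pow(Add(Add(-87585, 86990), -52), Rational(1, 2)) = Pow(Add(-595, -52), Rational(1, 2)) = Pow(-647, Rational(1, 2)) = Mul(I, Pow(647, Rational(1, 2)))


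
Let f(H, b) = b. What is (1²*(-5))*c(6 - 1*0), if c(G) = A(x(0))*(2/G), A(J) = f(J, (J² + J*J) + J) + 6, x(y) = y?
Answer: -10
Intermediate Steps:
A(J) = 6 + J + 2*J² (A(J) = ((J² + J*J) + J) + 6 = ((J² + J²) + J) + 6 = (2*J² + J) + 6 = (J + 2*J²) + 6 = 6 + J + 2*J²)
c(G) = 12/G (c(G) = (6 + 0*(1 + 2*0))*(2/G) = (6 + 0*(1 + 0))*(2/G) = (6 + 0*1)*(2/G) = (6 + 0)*(2/G) = 6*(2/G) = 12/G)
(1²*(-5))*c(6 - 1*0) = (1²*(-5))*(12/(6 - 1*0)) = (1*(-5))*(12/(6 + 0)) = -60/6 = -5*2 = -10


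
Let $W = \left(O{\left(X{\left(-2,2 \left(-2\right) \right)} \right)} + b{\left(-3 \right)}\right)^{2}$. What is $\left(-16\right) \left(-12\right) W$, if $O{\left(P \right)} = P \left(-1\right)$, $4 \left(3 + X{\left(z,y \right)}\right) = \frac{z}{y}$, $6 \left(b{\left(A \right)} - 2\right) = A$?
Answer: $3675$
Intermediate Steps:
$b{\left(A \right)} = 2 + \frac{A}{6}$
$X{\left(z,y \right)} = -3 + \frac{z}{4 y}$ ($X{\left(z,y \right)} = -3 + \frac{z \frac{1}{y}}{4} = -3 + \frac{z}{4 y}$)
$O{\left(P \right)} = - P$
$W = \frac{1225}{64}$ ($W = \left(- (-3 + \frac{1}{4} \left(-2\right) \frac{1}{2 \left(-2\right)}) + \left(2 + \frac{1}{6} \left(-3\right)\right)\right)^{2} = \left(- (-3 + \frac{1}{4} \left(-2\right) \frac{1}{-4}) + \left(2 - \frac{1}{2}\right)\right)^{2} = \left(- (-3 + \frac{1}{4} \left(-2\right) \left(- \frac{1}{4}\right)) + \frac{3}{2}\right)^{2} = \left(- (-3 + \frac{1}{8}) + \frac{3}{2}\right)^{2} = \left(\left(-1\right) \left(- \frac{23}{8}\right) + \frac{3}{2}\right)^{2} = \left(\frac{23}{8} + \frac{3}{2}\right)^{2} = \left(\frac{35}{8}\right)^{2} = \frac{1225}{64} \approx 19.141$)
$\left(-16\right) \left(-12\right) W = \left(-16\right) \left(-12\right) \frac{1225}{64} = 192 \cdot \frac{1225}{64} = 3675$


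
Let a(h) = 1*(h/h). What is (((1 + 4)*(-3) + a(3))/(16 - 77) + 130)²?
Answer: 63107136/3721 ≈ 16960.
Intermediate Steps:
a(h) = 1 (a(h) = 1*1 = 1)
(((1 + 4)*(-3) + a(3))/(16 - 77) + 130)² = (((1 + 4)*(-3) + 1)/(16 - 77) + 130)² = ((5*(-3) + 1)/(-61) + 130)² = ((-15 + 1)*(-1/61) + 130)² = (-14*(-1/61) + 130)² = (14/61 + 130)² = (7944/61)² = 63107136/3721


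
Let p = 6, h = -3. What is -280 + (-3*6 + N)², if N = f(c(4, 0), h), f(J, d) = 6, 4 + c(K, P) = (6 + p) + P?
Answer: -136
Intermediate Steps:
c(K, P) = 8 + P (c(K, P) = -4 + ((6 + 6) + P) = -4 + (12 + P) = 8 + P)
N = 6
-280 + (-3*6 + N)² = -280 + (-3*6 + 6)² = -280 + (-18 + 6)² = -280 + (-12)² = -280 + 144 = -136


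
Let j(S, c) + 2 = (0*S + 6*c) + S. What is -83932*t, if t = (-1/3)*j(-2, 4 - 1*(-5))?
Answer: 4196600/3 ≈ 1.3989e+6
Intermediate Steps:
j(S, c) = -2 + S + 6*c (j(S, c) = -2 + ((0*S + 6*c) + S) = -2 + ((0 + 6*c) + S) = -2 + (6*c + S) = -2 + (S + 6*c) = -2 + S + 6*c)
t = -50/3 (t = (-1/3)*(-2 - 2 + 6*(4 - 1*(-5))) = (-1*⅓)*(-2 - 2 + 6*(4 + 5)) = -(-2 - 2 + 6*9)/3 = -(-2 - 2 + 54)/3 = -⅓*50 = -50/3 ≈ -16.667)
-83932*t = -83932*(-50/3) = 4196600/3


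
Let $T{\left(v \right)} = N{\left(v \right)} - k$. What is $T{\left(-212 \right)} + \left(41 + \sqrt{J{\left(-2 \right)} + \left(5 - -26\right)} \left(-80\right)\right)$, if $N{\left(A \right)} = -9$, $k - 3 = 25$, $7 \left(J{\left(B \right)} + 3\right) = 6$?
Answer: $4 - \frac{80 \sqrt{1414}}{7} \approx -425.75$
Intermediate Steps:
$J{\left(B \right)} = - \frac{15}{7}$ ($J{\left(B \right)} = -3 + \frac{1}{7} \cdot 6 = -3 + \frac{6}{7} = - \frac{15}{7}$)
$k = 28$ ($k = 3 + 25 = 28$)
$T{\left(v \right)} = -37$ ($T{\left(v \right)} = -9 - 28 = -37$)
$T{\left(-212 \right)} + \left(41 + \sqrt{J{\left(-2 \right)} + \left(5 - -26\right)} \left(-80\right)\right) = -37 + \left(41 + \sqrt{- \frac{15}{7} + \left(5 - -26\right)} \left(-80\right)\right) = -37 + \left(41 + \sqrt{- \frac{15}{7} + \left(5 + 26\right)} \left(-80\right)\right) = -37 + \left(41 + \sqrt{- \frac{15}{7} + 31} \left(-80\right)\right) = -37 + \left(41 + \sqrt{\frac{202}{7}} \left(-80\right)\right) = -37 + \left(41 + \frac{\sqrt{1414}}{7} \left(-80\right)\right) = -37 + \left(41 - \frac{80 \sqrt{1414}}{7}\right) = 4 - \frac{80 \sqrt{1414}}{7}$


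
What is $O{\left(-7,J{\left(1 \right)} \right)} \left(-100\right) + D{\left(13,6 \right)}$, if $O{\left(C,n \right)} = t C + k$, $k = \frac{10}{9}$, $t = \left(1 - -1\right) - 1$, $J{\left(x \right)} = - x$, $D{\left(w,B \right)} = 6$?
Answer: $\frac{5354}{9} \approx 594.89$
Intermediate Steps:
$t = 1$ ($t = \left(1 + 1\right) - 1 = 2 - 1 = 1$)
$k = \frac{10}{9}$ ($k = 10 \cdot \frac{1}{9} = \frac{10}{9} \approx 1.1111$)
$O{\left(C,n \right)} = \frac{10}{9} + C$ ($O{\left(C,n \right)} = 1 C + \frac{10}{9} = C + \frac{10}{9} = \frac{10}{9} + C$)
$O{\left(-7,J{\left(1 \right)} \right)} \left(-100\right) + D{\left(13,6 \right)} = \left(\frac{10}{9} - 7\right) \left(-100\right) + 6 = \left(- \frac{53}{9}\right) \left(-100\right) + 6 = \frac{5300}{9} + 6 = \frac{5354}{9}$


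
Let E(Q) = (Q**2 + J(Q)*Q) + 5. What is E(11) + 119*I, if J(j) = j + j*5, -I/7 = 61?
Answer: -49961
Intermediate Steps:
I = -427 (I = -7*61 = -427)
J(j) = 6*j (J(j) = j + 5*j = 6*j)
E(Q) = 5 + 7*Q**2 (E(Q) = (Q**2 + (6*Q)*Q) + 5 = (Q**2 + 6*Q**2) + 5 = 7*Q**2 + 5 = 5 + 7*Q**2)
E(11) + 119*I = (5 + 7*11**2) + 119*(-427) = (5 + 7*121) - 50813 = (5 + 847) - 50813 = 852 - 50813 = -49961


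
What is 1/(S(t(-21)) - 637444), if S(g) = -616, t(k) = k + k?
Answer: -1/638060 ≈ -1.5673e-6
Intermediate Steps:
t(k) = 2*k
1/(S(t(-21)) - 637444) = 1/(-616 - 637444) = 1/(-638060) = -1/638060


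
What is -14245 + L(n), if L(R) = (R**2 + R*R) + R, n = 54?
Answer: -8359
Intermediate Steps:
L(R) = R + 2*R**2 (L(R) = (R**2 + R**2) + R = 2*R**2 + R = R + 2*R**2)
-14245 + L(n) = -14245 + 54*(1 + 2*54) = -14245 + 54*(1 + 108) = -14245 + 54*109 = -14245 + 5886 = -8359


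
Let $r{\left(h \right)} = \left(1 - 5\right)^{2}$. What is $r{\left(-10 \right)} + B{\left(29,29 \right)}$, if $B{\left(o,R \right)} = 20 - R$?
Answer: $7$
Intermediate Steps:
$r{\left(h \right)} = 16$ ($r{\left(h \right)} = \left(-4\right)^{2} = 16$)
$r{\left(-10 \right)} + B{\left(29,29 \right)} = 16 + \left(20 - 29\right) = 16 - 9 = 7$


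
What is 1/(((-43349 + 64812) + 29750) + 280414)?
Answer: 1/331627 ≈ 3.0154e-6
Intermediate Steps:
1/(((-43349 + 64812) + 29750) + 280414) = 1/((21463 + 29750) + 280414) = 1/(51213 + 280414) = 1/331627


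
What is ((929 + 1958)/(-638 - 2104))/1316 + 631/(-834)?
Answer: -126630755/167192536 ≈ -0.75739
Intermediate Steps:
((929 + 1958)/(-638 - 2104))/1316 + 631/(-834) = (2887/(-2742))*(1/1316) + 631*(-1/834) = (2887*(-1/2742))*(1/1316) - 631/834 = -2887/2742*1/1316 - 631/834 = -2887/3608472 - 631/834 = -126630755/167192536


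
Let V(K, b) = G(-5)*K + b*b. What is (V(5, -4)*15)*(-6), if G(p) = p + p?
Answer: 3060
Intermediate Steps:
G(p) = 2*p
V(K, b) = b² - 10*K (V(K, b) = (2*(-5))*K + b*b = -10*K + b² = b² - 10*K)
(V(5, -4)*15)*(-6) = (((-4)² - 10*5)*15)*(-6) = ((16 - 50)*15)*(-6) = -34*15*(-6) = -510*(-6) = 3060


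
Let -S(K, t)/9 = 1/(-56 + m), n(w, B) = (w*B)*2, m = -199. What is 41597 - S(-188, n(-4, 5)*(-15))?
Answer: 3535742/85 ≈ 41597.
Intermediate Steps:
n(w, B) = 2*B*w (n(w, B) = (B*w)*2 = 2*B*w)
S(K, t) = 3/85 (S(K, t) = -9/(-56 - 199) = -9/(-255) = -9*(-1/255) = 3/85)
41597 - S(-188, n(-4, 5)*(-15)) = 41597 - 1*3/85 = 41597 - 3/85 = 3535742/85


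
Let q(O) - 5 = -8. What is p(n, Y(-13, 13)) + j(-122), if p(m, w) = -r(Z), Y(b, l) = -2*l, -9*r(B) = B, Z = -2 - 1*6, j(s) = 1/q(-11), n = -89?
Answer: -11/9 ≈ -1.2222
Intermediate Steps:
q(O) = -3 (q(O) = 5 - 8 = -3)
j(s) = -1/3 (j(s) = 1/(-3) = -1/3)
Z = -8 (Z = -2 - 6 = -8)
r(B) = -B/9
p(m, w) = -8/9 (p(m, w) = -(-1)*(-8)/9 = -1*8/9 = -8/9)
p(n, Y(-13, 13)) + j(-122) = -8/9 - 1/3 = -11/9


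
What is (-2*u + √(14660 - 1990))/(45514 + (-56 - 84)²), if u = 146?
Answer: -146/32557 + √12670/65114 ≈ -0.0027558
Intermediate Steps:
(-2*u + √(14660 - 1990))/(45514 + (-56 - 84)²) = (-2*146 + √(14660 - 1990))/(45514 + (-56 - 84)²) = (-292 + √12670)/(45514 + (-140)²) = (-292 + √12670)/(45514 + 19600) = (-292 + √12670)/65114 = (-292 + √12670)*(1/65114) = -146/32557 + √12670/65114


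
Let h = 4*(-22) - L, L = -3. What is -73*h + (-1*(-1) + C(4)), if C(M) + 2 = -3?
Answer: 6201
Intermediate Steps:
C(M) = -5 (C(M) = -2 - 3 = -5)
h = -85 (h = 4*(-22) - 1*(-3) = -88 + 3 = -85)
-73*h + (-1*(-1) + C(4)) = -73*(-85) + (-1*(-1) - 5) = 6205 + (1 - 5) = 6205 - 4 = 6201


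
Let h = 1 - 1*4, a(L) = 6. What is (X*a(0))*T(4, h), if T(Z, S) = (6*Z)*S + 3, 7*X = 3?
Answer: -1242/7 ≈ -177.43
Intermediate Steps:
X = 3/7 (X = (⅐)*3 = 3/7 ≈ 0.42857)
h = -3 (h = 1 - 4 = -3)
T(Z, S) = 3 + 6*S*Z (T(Z, S) = 6*S*Z + 3 = 3 + 6*S*Z)
(X*a(0))*T(4, h) = ((3/7)*6)*(3 + 6*(-3)*4) = 18*(3 - 72)/7 = (18/7)*(-69) = -1242/7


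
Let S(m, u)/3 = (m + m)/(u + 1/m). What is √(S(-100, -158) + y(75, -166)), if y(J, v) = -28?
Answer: 6*I*√18650447/5267 ≈ 4.9196*I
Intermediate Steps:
S(m, u) = 6*m/(u + 1/m) (S(m, u) = 3*((m + m)/(u + 1/m)) = 3*((2*m)/(u + 1/m)) = 3*(2*m/(u + 1/m)) = 6*m/(u + 1/m))
√(S(-100, -158) + y(75, -166)) = √(6*(-100)²/(1 - 100*(-158)) - 28) = √(6*10000/(1 + 15800) - 28) = √(6*10000/15801 - 28) = √(6*10000*(1/15801) - 28) = √(20000/5267 - 28) = √(-127476/5267) = 6*I*√18650447/5267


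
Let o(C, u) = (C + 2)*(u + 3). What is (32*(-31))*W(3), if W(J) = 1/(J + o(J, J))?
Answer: -992/33 ≈ -30.061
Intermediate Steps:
o(C, u) = (2 + C)*(3 + u)
W(J) = 1/(6 + J**2 + 6*J) (W(J) = 1/(J + (6 + 2*J + 3*J + J*J)) = 1/(J + (6 + 2*J + 3*J + J**2)) = 1/(J + (6 + J**2 + 5*J)) = 1/(6 + J**2 + 6*J))
(32*(-31))*W(3) = (32*(-31))/(6 + 3**2 + 6*3) = -992/(6 + 9 + 18) = -992/33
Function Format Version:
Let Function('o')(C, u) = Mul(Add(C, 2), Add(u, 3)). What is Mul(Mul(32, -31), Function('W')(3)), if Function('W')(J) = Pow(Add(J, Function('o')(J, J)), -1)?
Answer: Rational(-992, 33) ≈ -30.061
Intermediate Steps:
Function('o')(C, u) = Mul(Add(2, C), Add(3, u))
Function('W')(J) = Pow(Add(6, Pow(J, 2), Mul(6, J)), -1) (Function('W')(J) = Pow(Add(J, Add(6, Mul(2, J), Mul(3, J), Mul(J, J))), -1) = Pow(Add(J, Add(6, Mul(2, J), Mul(3, J), Pow(J, 2))), -1) = Pow(Add(J, Add(6, Pow(J, 2), Mul(5, J))), -1) = Pow(Add(6, Pow(J, 2), Mul(6, J)), -1))
Mul(Mul(32, -31), Function('W')(3)) = Mul(Mul(32, -31), Pow(Add(6, Pow(3, 2), Mul(6, 3)), -1)) = Mul(-992, Pow(Add(6, 9, 18), -1)) = Mul(-992, Pow(33, -1)) = Mul(-992, Rational(1, 33)) = Rational(-992, 33)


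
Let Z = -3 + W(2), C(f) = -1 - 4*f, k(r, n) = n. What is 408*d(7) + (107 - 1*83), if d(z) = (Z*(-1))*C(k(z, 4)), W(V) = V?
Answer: -6912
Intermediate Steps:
Z = -1 (Z = -3 + 2 = -1)
d(z) = -17 (d(z) = (-1*(-1))*(-1 - 4*4) = 1*(-1 - 16) = 1*(-17) = -17)
408*d(7) + (107 - 1*83) = 408*(-17) + (107 - 1*83) = -6936 + (107 - 83) = -6936 + 24 = -6912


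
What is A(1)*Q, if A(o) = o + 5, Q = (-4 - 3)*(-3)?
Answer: 126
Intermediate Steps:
Q = 21 (Q = -7*(-3) = 21)
A(o) = 5 + o
A(1)*Q = (5 + 1)*21 = 6*21 = 126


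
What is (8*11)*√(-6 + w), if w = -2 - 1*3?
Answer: 88*I*√11 ≈ 291.86*I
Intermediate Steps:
w = -5 (w = -2 - 3 = -5)
(8*11)*√(-6 + w) = (8*11)*√(-6 - 5) = 88*√(-11) = 88*(I*√11) = 88*I*√11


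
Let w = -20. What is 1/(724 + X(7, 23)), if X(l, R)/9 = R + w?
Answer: 1/751 ≈ 0.0013316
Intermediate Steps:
X(l, R) = -180 + 9*R (X(l, R) = 9*(R - 20) = 9*(-20 + R) = -180 + 9*R)
1/(724 + X(7, 23)) = 1/(724 + (-180 + 9*23)) = 1/(724 + (-180 + 207)) = 1/(724 + 27) = 1/751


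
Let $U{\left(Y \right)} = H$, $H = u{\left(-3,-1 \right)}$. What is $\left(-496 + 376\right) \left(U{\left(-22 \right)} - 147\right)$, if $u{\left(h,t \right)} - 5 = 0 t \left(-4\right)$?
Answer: $17040$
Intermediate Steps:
$u{\left(h,t \right)} = 5$ ($u{\left(h,t \right)} = 5 + 0 t \left(-4\right) = 5 + 0 \left(-4\right) = 5 + 0 = 5$)
$H = 5$
$U{\left(Y \right)} = 5$
$\left(-496 + 376\right) \left(U{\left(-22 \right)} - 147\right) = \left(-496 + 376\right) \left(5 - 147\right) = \left(-120\right) \left(-142\right) = 17040$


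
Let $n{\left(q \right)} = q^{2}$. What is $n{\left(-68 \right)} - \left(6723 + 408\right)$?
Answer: $-2507$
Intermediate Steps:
$n{\left(-68 \right)} - \left(6723 + 408\right) = \left(-68\right)^{2} - \left(6723 + 408\right) = 4624 - 7131 = -2507$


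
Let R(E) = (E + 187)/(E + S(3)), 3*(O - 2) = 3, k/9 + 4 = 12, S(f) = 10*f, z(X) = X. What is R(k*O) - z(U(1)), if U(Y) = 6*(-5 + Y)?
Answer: 6307/246 ≈ 25.638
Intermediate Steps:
U(Y) = -30 + 6*Y
k = 72 (k = -36 + 9*12 = -36 + 108 = 72)
O = 3 (O = 2 + (1/3)*3 = 2 + 1 = 3)
R(E) = (187 + E)/(30 + E) (R(E) = (E + 187)/(E + 10*3) = (187 + E)/(E + 30) = (187 + E)/(30 + E))
R(k*O) - z(U(1)) = (187 + 72*3)/(30 + 72*3) - (-30 + 6*1) = (187 + 216)/(30 + 216) - (-30 + 6) = 403/246 - 1*(-24) = (1/246)*403 + 24 = 403/246 + 24 = 6307/246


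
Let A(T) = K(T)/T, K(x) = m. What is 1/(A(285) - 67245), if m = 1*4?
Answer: -285/19164821 ≈ -1.4871e-5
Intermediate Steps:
m = 4
K(x) = 4
A(T) = 4/T
1/(A(285) - 67245) = 1/(4/285 - 67245) = 1/(-19164821/285) = -285/19164821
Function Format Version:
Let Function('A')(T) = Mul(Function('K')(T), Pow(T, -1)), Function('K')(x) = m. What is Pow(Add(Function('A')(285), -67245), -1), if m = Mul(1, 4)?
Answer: Rational(-285, 19164821) ≈ -1.4871e-5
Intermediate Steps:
m = 4
Function('K')(x) = 4
Function('A')(T) = Mul(4, Pow(T, -1))
Pow(Add(Function('A')(285), -67245), -1) = Pow(Add(Mul(4, Pow(285, -1)), -67245), -1) = Pow(Add(Mul(4, Rational(1, 285)), -67245), -1) = Pow(Add(Rational(4, 285), -67245), -1) = Pow(Rational(-19164821, 285), -1) = Rational(-285, 19164821)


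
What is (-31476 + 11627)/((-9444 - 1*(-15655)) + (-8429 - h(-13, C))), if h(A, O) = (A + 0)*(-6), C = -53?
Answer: 19849/2296 ≈ 8.6450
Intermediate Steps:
h(A, O) = -6*A (h(A, O) = A*(-6) = -6*A)
(-31476 + 11627)/((-9444 - 1*(-15655)) + (-8429 - h(-13, C))) = (-31476 + 11627)/((-9444 - 1*(-15655)) + (-8429 - (-6)*(-13))) = -19849/((-9444 + 15655) + (-8429 - 1*78)) = -19849/(6211 + (-8429 - 78)) = -19849/(6211 - 8507) = -19849/(-2296) = -19849*(-1/2296) = 19849/2296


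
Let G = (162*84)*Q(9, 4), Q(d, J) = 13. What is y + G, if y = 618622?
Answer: 795526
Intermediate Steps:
G = 176904 (G = (162*84)*13 = 13608*13 = 176904)
y + G = 618622 + 176904 = 795526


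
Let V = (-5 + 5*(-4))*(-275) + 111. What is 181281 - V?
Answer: 174295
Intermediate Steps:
V = 6986 (V = (-5 - 20)*(-275) + 111 = -25*(-275) + 111 = 6875 + 111 = 6986)
181281 - V = 181281 - 1*6986 = 181281 - 6986 = 174295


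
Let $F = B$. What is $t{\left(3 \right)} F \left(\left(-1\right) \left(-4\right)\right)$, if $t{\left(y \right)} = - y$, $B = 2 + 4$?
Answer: $-72$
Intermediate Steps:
$B = 6$
$F = 6$
$t{\left(3 \right)} F \left(\left(-1\right) \left(-4\right)\right) = \left(-1\right) 3 \cdot 6 \left(\left(-1\right) \left(-4\right)\right) = \left(-3\right) 6 \cdot 4 = \left(-18\right) 4 = -72$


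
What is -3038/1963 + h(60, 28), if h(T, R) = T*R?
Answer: 3294802/1963 ≈ 1678.5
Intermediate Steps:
h(T, R) = R*T
-3038/1963 + h(60, 28) = -3038/1963 + 28*60 = -3038*1/1963 + 1680 = -3038/1963 + 1680 = 3294802/1963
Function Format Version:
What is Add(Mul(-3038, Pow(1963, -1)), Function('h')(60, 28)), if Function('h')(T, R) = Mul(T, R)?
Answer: Rational(3294802, 1963) ≈ 1678.5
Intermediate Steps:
Function('h')(T, R) = Mul(R, T)
Add(Mul(-3038, Pow(1963, -1)), Function('h')(60, 28)) = Add(Mul(-3038, Pow(1963, -1)), Mul(28, 60)) = Add(Mul(-3038, Rational(1, 1963)), 1680) = Add(Rational(-3038, 1963), 1680) = Rational(3294802, 1963)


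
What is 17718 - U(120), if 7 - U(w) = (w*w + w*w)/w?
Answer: 17951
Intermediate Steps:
U(w) = 7 - 2*w (U(w) = 7 - (w*w + w*w)/w = 7 - (w**2 + w**2)/w = 7 - 2*w**2/w = 7 - 2*w)
17718 - U(120) = 17718 - (7 - 2*120) = 17718 - (7 - 240) = 17718 - 1*(-233) = 17718 + 233 = 17951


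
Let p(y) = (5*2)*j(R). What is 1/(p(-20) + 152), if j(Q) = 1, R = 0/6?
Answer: 1/162 ≈ 0.0061728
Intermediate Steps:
R = 0 (R = 0*(⅙) = 0)
p(y) = 10 (p(y) = (5*2)*1 = 10*1 = 10)
1/(p(-20) + 152) = 1/(10 + 152) = 1/162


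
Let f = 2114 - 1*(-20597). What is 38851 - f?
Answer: 16140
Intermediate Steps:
f = 22711 (f = 2114 + 20597 = 22711)
38851 - f = 38851 - 1*22711 = 38851 - 22711 = 16140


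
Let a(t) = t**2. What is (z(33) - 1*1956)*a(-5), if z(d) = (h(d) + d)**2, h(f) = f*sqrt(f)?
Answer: 876750 + 54450*sqrt(33) ≈ 1.1895e+6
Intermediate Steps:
h(f) = f**(3/2)
z(d) = (d + d**(3/2))**2 (z(d) = (d**(3/2) + d)**2 = (d + d**(3/2))**2)
(z(33) - 1*1956)*a(-5) = ((33 + 33**(3/2))**2 - 1*1956)*(-5)**2 = ((33 + 33*sqrt(33))**2 - 1956)*25 = (-1956 + (33 + 33*sqrt(33))**2)*25 = -48900 + 25*(33 + 33*sqrt(33))**2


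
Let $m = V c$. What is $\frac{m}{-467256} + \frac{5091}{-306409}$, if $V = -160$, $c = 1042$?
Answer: $\frac{6088213523}{17896430463} \approx 0.34019$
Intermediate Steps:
$m = -166720$ ($m = \left(-160\right) 1042 = -166720$)
$\frac{m}{-467256} + \frac{5091}{-306409} = - \frac{166720}{-467256} + \frac{5091}{-306409} = \left(-166720\right) \left(- \frac{1}{467256}\right) + 5091 \left(- \frac{1}{306409}\right) = \frac{20840}{58407} - \frac{5091}{306409} = \frac{6088213523}{17896430463}$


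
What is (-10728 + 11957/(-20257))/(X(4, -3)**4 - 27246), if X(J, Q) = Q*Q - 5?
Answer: 217329053/546736430 ≈ 0.39750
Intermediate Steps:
X(J, Q) = -5 + Q**2 (X(J, Q) = Q**2 - 5 = -5 + Q**2)
(-10728 + 11957/(-20257))/(X(4, -3)**4 - 27246) = (-10728 + 11957/(-20257))/((-5 + (-3)**2)**4 - 27246) = (-10728 + 11957*(-1/20257))/((-5 + 9)**4 - 27246) = (-10728 - 11957/20257)/(4**4 - 27246) = -217329053/(20257*(256 - 27246)) = -217329053/20257/(-26990) = -217329053/20257*(-1/26990) = 217329053/546736430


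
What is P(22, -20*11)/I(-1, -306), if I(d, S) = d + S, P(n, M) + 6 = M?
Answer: 226/307 ≈ 0.73616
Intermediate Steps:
P(n, M) = -6 + M
I(d, S) = S + d
P(22, -20*11)/I(-1, -306) = (-6 - 20*11)/(-306 - 1) = (-6 - 220)/(-307) = -226*(-1/307) = 226/307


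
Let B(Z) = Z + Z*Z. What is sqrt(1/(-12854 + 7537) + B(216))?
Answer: 89*sqrt(167288771)/5317 ≈ 216.50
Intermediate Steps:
B(Z) = Z + Z**2
sqrt(1/(-12854 + 7537) + B(216)) = sqrt(1/(-12854 + 7537) + 216*(1 + 216)) = sqrt(1/(-5317) + 216*217) = sqrt(-1/5317 + 46872) = sqrt(249218423/5317) = 89*sqrt(167288771)/5317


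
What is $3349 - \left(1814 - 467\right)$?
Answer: $2002$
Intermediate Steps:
$3349 - \left(1814 - 467\right) = 3349 - 1347 = 2002$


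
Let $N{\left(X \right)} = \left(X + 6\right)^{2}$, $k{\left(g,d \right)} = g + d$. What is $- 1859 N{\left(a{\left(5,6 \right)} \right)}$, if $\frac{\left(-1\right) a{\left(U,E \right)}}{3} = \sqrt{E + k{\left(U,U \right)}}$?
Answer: $-66924$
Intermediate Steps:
$k{\left(g,d \right)} = d + g$
$a{\left(U,E \right)} = - 3 \sqrt{E + 2 U}$ ($a{\left(U,E \right)} = - 3 \sqrt{E + \left(U + U\right)} = - 3 \sqrt{E + 2 U}$)
$N{\left(X \right)} = \left(6 + X\right)^{2}$
$- 1859 N{\left(a{\left(5,6 \right)} \right)} = - 1859 \left(6 - 3 \sqrt{6 + 2 \cdot 5}\right)^{2} = - 1859 \left(6 - 3 \sqrt{6 + 10}\right)^{2} = - 1859 \left(6 - 3 \sqrt{16}\right)^{2} = - 1859 \left(6 - 12\right)^{2} = - 1859 \left(-6\right)^{2} = \left(-1859\right) 36 = -66924$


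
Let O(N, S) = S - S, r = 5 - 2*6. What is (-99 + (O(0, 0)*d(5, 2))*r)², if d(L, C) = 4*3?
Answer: 9801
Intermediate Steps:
r = -7 (r = 5 - 12 = -7)
O(N, S) = 0
d(L, C) = 12
(-99 + (O(0, 0)*d(5, 2))*r)² = (-99 + (0*12)*(-7))² = (-99 + 0*(-7))² = (-99 + 0)² = (-99)² = 9801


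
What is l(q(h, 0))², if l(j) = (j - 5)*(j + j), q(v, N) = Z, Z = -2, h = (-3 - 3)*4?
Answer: 784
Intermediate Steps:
h = -24 (h = -6*4 = -24)
q(v, N) = -2
l(j) = 2*j*(-5 + j) (l(j) = (-5 + j)*(2*j) = 2*j*(-5 + j))
l(q(h, 0))² = (2*(-2)*(-5 - 2))² = (2*(-2)*(-7))² = 28² = 784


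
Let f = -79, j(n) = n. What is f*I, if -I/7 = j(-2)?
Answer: -1106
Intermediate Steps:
I = 14 (I = -7*(-2) = 14)
f*I = -79*14 = -1106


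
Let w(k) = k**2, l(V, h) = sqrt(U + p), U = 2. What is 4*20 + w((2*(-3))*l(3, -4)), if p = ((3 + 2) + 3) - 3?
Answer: 332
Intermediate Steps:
p = 5 (p = (5 + 3) - 3 = 8 - 3 = 5)
l(V, h) = sqrt(7) (l(V, h) = sqrt(2 + 5) = sqrt(7))
4*20 + w((2*(-3))*l(3, -4)) = 4*20 + ((2*(-3))*sqrt(7))**2 = 80 + (-6*sqrt(7))**2 = 80 + 252 = 332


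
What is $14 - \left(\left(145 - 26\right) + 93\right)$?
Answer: $-198$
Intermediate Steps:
$14 - \left(\left(145 - 26\right) + 93\right) = 14 - \left(119 + 93\right) = 14 - 212 = -198$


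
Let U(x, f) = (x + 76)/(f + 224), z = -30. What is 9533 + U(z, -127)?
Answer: 924747/97 ≈ 9533.5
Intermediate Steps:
U(x, f) = (76 + x)/(224 + f)
9533 + U(z, -127) = 9533 + (76 - 30)/(224 - 127) = 9533 + 46/97 = 924747/97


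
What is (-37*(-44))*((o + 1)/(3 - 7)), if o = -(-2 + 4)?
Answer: 407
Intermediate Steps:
o = -2 (o = -1*2 = -2)
(-37*(-44))*((o + 1)/(3 - 7)) = (-37*(-44))*((-2 + 1)/(3 - 7)) = 1628*(-1/(-4)) = 1628*(-1*(-¼)) = 1628*(¼) = 407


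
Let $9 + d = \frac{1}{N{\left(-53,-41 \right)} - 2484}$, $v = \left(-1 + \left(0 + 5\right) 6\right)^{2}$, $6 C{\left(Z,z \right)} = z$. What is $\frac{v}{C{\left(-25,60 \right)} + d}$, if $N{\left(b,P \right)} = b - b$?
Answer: $\frac{2089044}{2483} \approx 841.34$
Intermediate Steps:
$C{\left(Z,z \right)} = \frac{z}{6}$
$N{\left(b,P \right)} = 0$
$v = 841$ ($v = \left(-1 + 5 \cdot 6\right)^{2} = \left(-1 + 30\right)^{2} = 29^{2} = 841$)
$d = - \frac{22357}{2484}$ ($d = -9 + \frac{1}{0 - 2484} = -9 + \frac{1}{-2484} = -9 - \frac{1}{2484} = - \frac{22357}{2484} \approx -9.0004$)
$\frac{v}{C{\left(-25,60 \right)} + d} = \frac{841}{\frac{1}{6} \cdot 60 - \frac{22357}{2484}} = \frac{841}{10 - \frac{22357}{2484}} = \frac{841}{\frac{2483}{2484}} = 841 \cdot \frac{2484}{2483} = \frac{2089044}{2483}$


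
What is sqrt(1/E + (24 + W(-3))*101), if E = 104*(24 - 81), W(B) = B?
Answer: sqrt(18633611334)/2964 ≈ 46.054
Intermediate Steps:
E = -5928 (E = 104*(-57) = -5928)
sqrt(1/E + (24 + W(-3))*101) = sqrt(1/(-5928) + (24 - 3)*101) = sqrt(-1/5928 + 21*101) = sqrt(-1/5928 + 2121) = sqrt(12573287/5928) = sqrt(18633611334)/2964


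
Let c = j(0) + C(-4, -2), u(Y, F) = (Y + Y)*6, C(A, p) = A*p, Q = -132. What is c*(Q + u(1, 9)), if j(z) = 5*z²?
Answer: -960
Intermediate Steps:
u(Y, F) = 12*Y (u(Y, F) = (2*Y)*6 = 12*Y)
c = 8 (c = 5*0² - 4*(-2) = 5*0 + 8 = 0 + 8 = 8)
c*(Q + u(1, 9)) = 8*(-132 + 12*1) = 8*(-132 + 12) = 8*(-120) = -960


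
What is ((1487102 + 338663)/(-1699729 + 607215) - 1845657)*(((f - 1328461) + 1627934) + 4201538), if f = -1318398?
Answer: -6417446115072930819/1092514 ≈ -5.8740e+12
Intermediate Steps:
((1487102 + 338663)/(-1699729 + 607215) - 1845657)*(((f - 1328461) + 1627934) + 4201538) = ((1487102 + 338663)/(-1699729 + 607215) - 1845657)*(((-1318398 - 1328461) + 1627934) + 4201538) = (1825765/(-1092514) - 1845657)*((-2646859 + 1627934) + 4201538) = (1825765*(-1/1092514) - 1845657)*(-1018925 + 4201538) = (-1825765/1092514 - 1845657)*3182613 = -2016407937463/1092514*3182613 = -6417446115072930819/1092514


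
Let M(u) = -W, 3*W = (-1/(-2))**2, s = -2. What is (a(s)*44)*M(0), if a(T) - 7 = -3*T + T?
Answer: -121/3 ≈ -40.333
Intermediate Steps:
W = 1/12 (W = (-1/(-2))**2/3 = (-1*(-1/2))**2/3 = (1/2)**2/3 = (1/3)*(1/4) = 1/12 ≈ 0.083333)
M(u) = -1/12 (M(u) = -1*1/12 = -1/12)
a(T) = 7 - 2*T (a(T) = 7 + (-3*T + T) = 7 - 2*T)
(a(s)*44)*M(0) = ((7 - 2*(-2))*44)*(-1/12) = ((7 + 4)*44)*(-1/12) = (11*44)*(-1/12) = 484*(-1/12) = -121/3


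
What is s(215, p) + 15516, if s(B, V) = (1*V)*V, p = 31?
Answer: 16477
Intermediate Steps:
s(B, V) = V² (s(B, V) = V*V = V²)
s(215, p) + 15516 = 31² + 15516 = 961 + 15516 = 16477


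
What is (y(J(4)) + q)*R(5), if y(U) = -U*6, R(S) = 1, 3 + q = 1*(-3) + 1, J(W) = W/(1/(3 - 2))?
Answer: -29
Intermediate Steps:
J(W) = W (J(W) = W/(1/1) = W/1 = W*1 = W)
q = -5 (q = -3 + (1*(-3) + 1) = -3 + (-3 + 1) = -3 - 2 = -5)
y(U) = -6*U
(y(J(4)) + q)*R(5) = (-6*4 - 5)*1 = (-24 - 5)*1 = -29*1 = -29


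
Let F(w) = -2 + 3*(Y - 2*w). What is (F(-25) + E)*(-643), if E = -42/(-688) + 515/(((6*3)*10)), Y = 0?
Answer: -300444965/3096 ≈ -97043.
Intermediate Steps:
F(w) = -2 - 6*w (F(w) = -2 + 3*(0 - 2*w) = -2 + 3*(-2*w) = -2 - 6*w)
E = 9047/3096 (E = -42*(-1/688) + 515/((18*10)) = 21/344 + 515/180 = 21/344 + 515*(1/180) = 21/344 + 103/36 = 9047/3096 ≈ 2.9222)
(F(-25) + E)*(-643) = ((-2 - 6*(-25)) + 9047/3096)*(-643) = ((-2 + 150) + 9047/3096)*(-643) = (148 + 9047/3096)*(-643) = (467255/3096)*(-643) = -300444965/3096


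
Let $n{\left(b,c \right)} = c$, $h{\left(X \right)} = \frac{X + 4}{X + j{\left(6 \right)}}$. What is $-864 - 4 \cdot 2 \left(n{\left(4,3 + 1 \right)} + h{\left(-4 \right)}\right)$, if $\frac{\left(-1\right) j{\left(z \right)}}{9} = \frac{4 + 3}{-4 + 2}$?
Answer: $-896$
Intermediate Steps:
$j{\left(z \right)} = \frac{63}{2}$ ($j{\left(z \right)} = - 9 \frac{4 + 3}{-4 + 2} = - 9 \frac{7}{-2} = - 9 \cdot 7 \left(- \frac{1}{2}\right) = \left(-9\right) \left(- \frac{7}{2}\right) = \frac{63}{2}$)
$h{\left(X \right)} = \frac{4 + X}{\frac{63}{2} + X}$ ($h{\left(X \right)} = \frac{X + 4}{X + \frac{63}{2}} = \frac{4 + X}{\frac{63}{2} + X}$)
$-864 - 4 \cdot 2 \left(n{\left(4,3 + 1 \right)} + h{\left(-4 \right)}\right) = -864 - 4 \cdot 2 \left(\left(3 + 1\right) + \frac{2 \left(4 - 4\right)}{63 + 2 \left(-4\right)}\right) = -864 - 8 \left(4 + 2 \frac{1}{63 - 8} \cdot 0\right) = -864 - 8 \left(4 + 2 \cdot \frac{1}{55} \cdot 0\right) = -864 - 8 \left(4 + 0\right) = -864 - 8 \cdot 4 = -864 - 32 = -896$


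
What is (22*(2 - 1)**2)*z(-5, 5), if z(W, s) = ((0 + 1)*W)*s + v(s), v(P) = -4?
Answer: -638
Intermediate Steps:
z(W, s) = -4 + W*s (z(W, s) = ((0 + 1)*W)*s - 4 = (1*W)*s - 4 = W*s - 4 = -4 + W*s)
(22*(2 - 1)**2)*z(-5, 5) = (22*(2 - 1)**2)*(-4 - 5*5) = (22*1**2)*(-4 - 25) = (22*1)*(-29) = 22*(-29) = -638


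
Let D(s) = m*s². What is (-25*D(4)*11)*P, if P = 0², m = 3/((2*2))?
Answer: 0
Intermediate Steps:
m = ¾ (m = 3/4 = 3*(¼) = ¾ ≈ 0.75000)
D(s) = 3*s²/4
P = 0
(-25*D(4)*11)*P = -25*(¾)*4²*11*0 = -25*(¾)*16*11*0 = -300*11*0 = -25*132*0 = -3300*0 = 0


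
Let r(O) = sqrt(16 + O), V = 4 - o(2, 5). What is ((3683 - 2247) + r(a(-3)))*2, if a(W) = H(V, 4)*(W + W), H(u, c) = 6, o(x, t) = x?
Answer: 2872 + 4*I*sqrt(5) ≈ 2872.0 + 8.9443*I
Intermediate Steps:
V = 2 (V = 4 - 1*2 = 4 - 2 = 2)
a(W) = 12*W (a(W) = 6*(W + W) = 6*(2*W) = 12*W)
((3683 - 2247) + r(a(-3)))*2 = ((3683 - 2247) + sqrt(16 + 12*(-3)))*2 = (1436 + sqrt(16 - 36))*2 = (1436 + sqrt(-20))*2 = (1436 + 2*I*sqrt(5))*2 = 2872 + 4*I*sqrt(5)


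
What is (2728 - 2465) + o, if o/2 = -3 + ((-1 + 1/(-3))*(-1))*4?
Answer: 803/3 ≈ 267.67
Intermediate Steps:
o = 14/3 (o = 2*(-3 + ((-1 + 1/(-3))*(-1))*4) = 2*(-3 + ((-1 - ⅓)*(-1))*4) = 2*(-3 - 4/3*(-1)*4) = 2*(-3 + (4/3)*4) = 2*(-3 + 16/3) = 2*(7/3) = 14/3 ≈ 4.6667)
(2728 - 2465) + o = (2728 - 2465) + 14/3 = 263 + 14/3 = 803/3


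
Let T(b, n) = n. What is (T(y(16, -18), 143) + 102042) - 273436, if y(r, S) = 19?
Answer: -171251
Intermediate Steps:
(T(y(16, -18), 143) + 102042) - 273436 = (143 + 102042) - 273436 = 102185 - 273436 = -171251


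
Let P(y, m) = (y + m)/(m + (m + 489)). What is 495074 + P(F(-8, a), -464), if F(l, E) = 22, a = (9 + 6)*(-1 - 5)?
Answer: 217337928/439 ≈ 4.9508e+5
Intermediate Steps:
a = -90 (a = 15*(-6) = -90)
P(y, m) = (m + y)/(489 + 2*m) (P(y, m) = (m + y)/(m + (489 + m)) = (m + y)/(489 + 2*m))
495074 + P(F(-8, a), -464) = 495074 + (-464 + 22)/(489 + 2*(-464)) = 495074 - 442/(489 - 928) = 495074 - 442/(-439) = 495074 - 1/439*(-442) = 495074 + 442/439 = 217337928/439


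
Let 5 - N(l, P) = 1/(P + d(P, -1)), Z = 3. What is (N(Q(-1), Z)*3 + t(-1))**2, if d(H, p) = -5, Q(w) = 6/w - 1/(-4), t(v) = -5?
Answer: 529/4 ≈ 132.25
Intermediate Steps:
Q(w) = 1/4 + 6/w (Q(w) = 6/w - 1*(-1/4) = 6/w + 1/4 = 1/4 + 6/w)
N(l, P) = 5 - 1/(-5 + P) (N(l, P) = 5 - 1/(P - 5) = 5 - 1/(-5 + P))
(N(Q(-1), Z)*3 + t(-1))**2 = (((-26 + 5*3)/(-5 + 3))*3 - 5)**2 = (((-26 + 15)/(-2))*3 - 5)**2 = (-1/2*(-11)*3 - 5)**2 = ((11/2)*3 - 5)**2 = (33/2 - 5)**2 = (23/2)**2 = 529/4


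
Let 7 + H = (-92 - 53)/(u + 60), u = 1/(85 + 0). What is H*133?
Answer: -6388256/5101 ≈ -1252.4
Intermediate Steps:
u = 1/85 ≈ 0.011765
H = -48032/5101 (H = -7 + (-92 - 53)/(1/85 + 60) = -7 - 145/5101/85 = -7 - 145*85/5101 = -7 - 12325/5101 = -48032/5101 ≈ -9.4162)
H*133 = -48032/5101*133 = -6388256/5101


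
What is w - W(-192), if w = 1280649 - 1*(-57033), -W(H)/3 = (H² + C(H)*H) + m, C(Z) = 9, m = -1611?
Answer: 1438257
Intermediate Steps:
W(H) = 4833 - 27*H - 3*H² (W(H) = -3*((H² + 9*H) - 1611) = -3*(-1611 + H² + 9*H) = 4833 - 27*H - 3*H²)
w = 1337682 (w = 1280649 + 57033 = 1337682)
w - W(-192) = 1337682 - (4833 - 27*(-192) - 3*(-192)²) = 1337682 - (4833 + 5184 - 3*36864) = 1337682 - (4833 + 5184 - 110592) = 1337682 - 1*(-100575) = 1337682 + 100575 = 1438257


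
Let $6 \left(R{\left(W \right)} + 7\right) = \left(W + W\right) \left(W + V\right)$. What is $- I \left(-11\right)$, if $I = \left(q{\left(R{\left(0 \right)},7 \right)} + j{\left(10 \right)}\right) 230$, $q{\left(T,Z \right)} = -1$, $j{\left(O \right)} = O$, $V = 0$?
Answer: $22770$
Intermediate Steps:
$R{\left(W \right)} = -7 + \frac{W^{2}}{3}$ ($R{\left(W \right)} = -7 + \frac{\left(W + W\right) \left(W + 0\right)}{6} = -7 + \frac{2 W W}{6} = -7 + \frac{2 W^{2}}{6} = -7 + \frac{W^{2}}{3}$)
$I = 2070$ ($I = \left(-1 + 10\right) 230 = 9 \cdot 230 = 2070$)
$- I \left(-11\right) = - 2070 \left(-11\right) = \left(-1\right) \left(-22770\right) = 22770$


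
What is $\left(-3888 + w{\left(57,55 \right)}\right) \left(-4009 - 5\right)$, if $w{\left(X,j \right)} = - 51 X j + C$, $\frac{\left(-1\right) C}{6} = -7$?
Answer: $657216234$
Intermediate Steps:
$C = 42$ ($C = \left(-6\right) \left(-7\right) = 42$)
$w{\left(X,j \right)} = 42 - 51 X j$ ($w{\left(X,j \right)} = - 51 X j + 42 = 42 - 51 X j$)
$\left(-3888 + w{\left(57,55 \right)}\right) \left(-4009 - 5\right) = \left(-3888 + \left(42 - 2907 \cdot 55\right)\right) \left(-4009 - 5\right) = \left(-3888 + \left(42 - 159885\right)\right) \left(-4014\right) = \left(-3888 - 159843\right) \left(-4014\right) = \left(-163731\right) \left(-4014\right) = 657216234$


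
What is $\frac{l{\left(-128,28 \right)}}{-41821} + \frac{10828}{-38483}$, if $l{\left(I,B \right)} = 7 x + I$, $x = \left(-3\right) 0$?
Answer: $- \frac{447911964}{1609397543} \approx -0.27831$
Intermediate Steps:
$x = 0$
$l{\left(I,B \right)} = I$ ($l{\left(I,B \right)} = 7 \cdot 0 + I = 0 + I = I$)
$\frac{l{\left(-128,28 \right)}}{-41821} + \frac{10828}{-38483} = - \frac{128}{-41821} + \frac{10828}{-38483} = \left(-128\right) \left(- \frac{1}{41821}\right) + 10828 \left(- \frac{1}{38483}\right) = \frac{128}{41821} - \frac{10828}{38483} = - \frac{447911964}{1609397543}$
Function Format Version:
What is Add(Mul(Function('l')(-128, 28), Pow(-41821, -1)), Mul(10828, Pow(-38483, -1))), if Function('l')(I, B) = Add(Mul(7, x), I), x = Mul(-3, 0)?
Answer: Rational(-447911964, 1609397543) ≈ -0.27831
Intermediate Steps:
x = 0
Function('l')(I, B) = I (Function('l')(I, B) = Add(Mul(7, 0), I) = Add(0, I) = I)
Add(Mul(Function('l')(-128, 28), Pow(-41821, -1)), Mul(10828, Pow(-38483, -1))) = Add(Mul(-128, Pow(-41821, -1)), Mul(10828, Pow(-38483, -1))) = Add(Mul(-128, Rational(-1, 41821)), Mul(10828, Rational(-1, 38483))) = Add(Rational(128, 41821), Rational(-10828, 38483)) = Rational(-447911964, 1609397543)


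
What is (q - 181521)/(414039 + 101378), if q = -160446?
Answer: -341967/515417 ≈ -0.66348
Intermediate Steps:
(q - 181521)/(414039 + 101378) = (-160446 - 181521)/(414039 + 101378) = -341967/515417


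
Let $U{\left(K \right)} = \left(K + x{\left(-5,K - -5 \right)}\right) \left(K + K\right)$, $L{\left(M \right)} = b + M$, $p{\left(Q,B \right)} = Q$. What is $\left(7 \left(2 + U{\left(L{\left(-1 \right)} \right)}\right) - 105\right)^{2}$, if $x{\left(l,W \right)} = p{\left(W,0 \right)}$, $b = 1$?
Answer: $8281$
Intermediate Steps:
$x{\left(l,W \right)} = W$
$L{\left(M \right)} = 1 + M$
$U{\left(K \right)} = 2 K \left(5 + 2 K\right)$ ($U{\left(K \right)} = \left(K + \left(K - -5\right)\right) \left(K + K\right) = \left(K + \left(K + 5\right)\right) 2 K = \left(K + \left(5 + K\right)\right) 2 K = \left(5 + 2 K\right) 2 K = 2 K \left(5 + 2 K\right)$)
$\left(7 \left(2 + U{\left(L{\left(-1 \right)} \right)}\right) - 105\right)^{2} = \left(7 \left(2 + 2 \left(1 - 1\right) \left(5 + 2 \left(1 - 1\right)\right)\right) - 105\right)^{2} = \left(7 \left(2 + 2 \cdot 0 \left(5 + 2 \cdot 0\right)\right) - 105\right)^{2} = \left(7 \left(2 + 2 \cdot 0 \left(5 + 0\right)\right) - 105\right)^{2} = \left(7 \left(2 + 2 \cdot 0 \cdot 5\right) - 105\right)^{2} = \left(7 \left(2 + 0\right) - 105\right)^{2} = \left(7 \cdot 2 - 105\right)^{2} = \left(14 - 105\right)^{2} = \left(-91\right)^{2} = 8281$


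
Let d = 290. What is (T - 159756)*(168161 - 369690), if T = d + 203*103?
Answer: 27923253653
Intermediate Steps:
T = 21199 (T = 290 + 203*103 = 290 + 20909 = 21199)
(T - 159756)*(168161 - 369690) = (21199 - 159756)*(168161 - 369690) = -138557*(-201529) = 27923253653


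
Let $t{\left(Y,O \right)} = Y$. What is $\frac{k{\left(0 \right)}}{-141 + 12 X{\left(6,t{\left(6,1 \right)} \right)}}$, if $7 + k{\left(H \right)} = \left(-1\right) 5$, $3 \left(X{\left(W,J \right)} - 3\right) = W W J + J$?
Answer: $- \frac{4}{261} \approx -0.015326$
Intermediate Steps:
$X{\left(W,J \right)} = 3 + \frac{J}{3} + \frac{J W^{2}}{3}$ ($X{\left(W,J \right)} = 3 + \frac{W W J + J}{3} = 3 + \frac{W^{2} J + J}{3} = 3 + \frac{J W^{2} + J}{3} = 3 + \frac{J + J W^{2}}{3} = 3 + \left(\frac{J}{3} + \frac{J W^{2}}{3}\right) = 3 + \frac{J}{3} + \frac{J W^{2}}{3}$)
$k{\left(H \right)} = -12$ ($k{\left(H \right)} = -7 - 5 = -12$)
$\frac{k{\left(0 \right)}}{-141 + 12 X{\left(6,t{\left(6,1 \right)} \right)}} = \frac{1}{-141 + 12 \left(3 + \frac{1}{3} \cdot 6 + \frac{1}{3} \cdot 6 \cdot 6^{2}\right)} \left(-12\right) = \frac{1}{-141 + 12 \left(3 + 2 + \frac{1}{3} \cdot 6 \cdot 36\right)} \left(-12\right) = \frac{1}{-141 + 12 \left(3 + 2 + 72\right)} \left(-12\right) = \frac{1}{-141 + 12 \cdot 77} \left(-12\right) = \frac{1}{-141 + 924} \left(-12\right) = \frac{1}{783} \left(-12\right) = - \frac{4}{261}$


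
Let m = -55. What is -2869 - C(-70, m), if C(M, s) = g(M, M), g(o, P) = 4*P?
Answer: -2589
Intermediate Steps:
C(M, s) = 4*M
-2869 - C(-70, m) = -2869 - 4*(-70) = -2869 - 1*(-280) = -2869 + 280 = -2589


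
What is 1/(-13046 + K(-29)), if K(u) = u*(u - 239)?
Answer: -1/5274 ≈ -0.00018961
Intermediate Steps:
K(u) = u*(-239 + u)
1/(-13046 + K(-29)) = 1/(-13046 - 29*(-239 - 29)) = 1/(-13046 - 29*(-268)) = 1/(-13046 + 7772) = 1/(-5274) = -1/5274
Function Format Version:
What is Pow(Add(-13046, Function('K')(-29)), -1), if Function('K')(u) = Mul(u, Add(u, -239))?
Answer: Rational(-1, 5274) ≈ -0.00018961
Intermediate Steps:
Function('K')(u) = Mul(u, Add(-239, u))
Pow(Add(-13046, Function('K')(-29)), -1) = Pow(Add(-13046, Mul(-29, Add(-239, -29))), -1) = Pow(Add(-13046, Mul(-29, -268)), -1) = Pow(Add(-13046, 7772), -1) = Pow(-5274, -1) = Rational(-1, 5274)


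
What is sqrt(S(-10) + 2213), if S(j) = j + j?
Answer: sqrt(2193) ≈ 46.829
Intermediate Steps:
S(j) = 2*j
sqrt(S(-10) + 2213) = sqrt(2*(-10) + 2213) = sqrt(-20 + 2213) = sqrt(2193)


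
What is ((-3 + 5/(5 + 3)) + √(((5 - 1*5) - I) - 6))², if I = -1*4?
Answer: 233/64 - 19*I*√2/4 ≈ 3.6406 - 6.7175*I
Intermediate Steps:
I = -4
((-3 + 5/(5 + 3)) + √(((5 - 1*5) - I) - 6))² = ((-3 + 5/(5 + 3)) + √(((5 - 1*5) - 1*(-4)) - 6))² = ((-3 + 5/8) + √(((5 - 5) + 4) - 6))² = ((-3 + 5*(⅛)) + √((0 + 4) - 6))² = ((-3 + 5/8) + √(4 - 6))² = (-19/8 + √(-2))² = (-19/8 + I*√2)²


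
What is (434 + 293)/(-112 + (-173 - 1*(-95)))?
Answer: -727/190 ≈ -3.8263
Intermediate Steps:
(434 + 293)/(-112 + (-173 - 1*(-95))) = 727/(-112 + (-173 + 95)) = 727/(-112 - 78) = 727/(-190) = 727*(-1/190) = -727/190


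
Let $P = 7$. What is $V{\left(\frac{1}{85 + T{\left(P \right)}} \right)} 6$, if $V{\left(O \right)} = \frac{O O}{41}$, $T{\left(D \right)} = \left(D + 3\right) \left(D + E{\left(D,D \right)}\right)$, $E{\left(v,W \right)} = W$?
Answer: $\frac{2}{691875} \approx 2.8907 \cdot 10^{-6}$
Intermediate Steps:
$T{\left(D \right)} = 2 D \left(3 + D\right)$ ($T{\left(D \right)} = \left(D + 3\right) \left(D + D\right) = \left(3 + D\right) 2 D = 2 D \left(3 + D\right)$)
$V{\left(O \right)} = \frac{O^{2}}{41}$ ($V{\left(O \right)} = O^{2} \cdot \frac{1}{41} = \frac{O^{2}}{41}$)
$V{\left(\frac{1}{85 + T{\left(P \right)}} \right)} 6 = \frac{\left(\frac{1}{85 + 2 \cdot 7 \left(3 + 7\right)}\right)^{2}}{41} \cdot 6 = \frac{\left(\frac{1}{85 + 2 \cdot 7 \cdot 10}\right)^{2}}{41} \cdot 6 = \frac{\left(\frac{1}{85 + 140}\right)^{2}}{41} \cdot 6 = \frac{\left(\frac{1}{225}\right)^{2}}{41} \cdot 6 = \frac{1}{41 \cdot 50625} \cdot 6 = \frac{1}{41} \cdot \frac{1}{50625} \cdot 6 = \frac{1}{2075625} \cdot 6 = \frac{2}{691875}$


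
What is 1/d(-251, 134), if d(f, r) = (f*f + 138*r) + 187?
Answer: 1/81680 ≈ 1.2243e-5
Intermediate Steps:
d(f, r) = 187 + f² + 138*r (d(f, r) = (f² + 138*r) + 187 = 187 + f² + 138*r)
1/d(-251, 134) = 1/(187 + (-251)² + 138*134) = 1/(187 + 63001 + 18492) = 1/81680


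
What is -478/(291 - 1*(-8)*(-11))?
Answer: -478/203 ≈ -2.3547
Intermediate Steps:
-478/(291 - 1*(-8)*(-11)) = -478/(291 + 8*(-11)) = -478/(291 - 88) = -478/203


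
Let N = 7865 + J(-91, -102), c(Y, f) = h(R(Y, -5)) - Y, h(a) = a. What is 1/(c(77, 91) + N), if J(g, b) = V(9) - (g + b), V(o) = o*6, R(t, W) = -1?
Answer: 1/8034 ≈ 0.00012447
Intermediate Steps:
V(o) = 6*o
J(g, b) = 54 - b - g (J(g, b) = 6*9 - (g + b) = 54 - (b + g) = 54 + (-b - g) = 54 - b - g)
c(Y, f) = -1 - Y
N = 8112 (N = 7865 + (54 - 1*(-102) - 1*(-91)) = 7865 + (54 + 102 + 91) = 7865 + 247 = 8112)
1/(c(77, 91) + N) = 1/((-1 - 1*77) + 8112) = 1/((-1 - 77) + 8112) = 1/(-78 + 8112) = 1/8034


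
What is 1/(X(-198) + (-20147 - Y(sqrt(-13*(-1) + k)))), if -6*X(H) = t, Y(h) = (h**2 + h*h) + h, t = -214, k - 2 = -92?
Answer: 3*I/(-59872*I + 3*sqrt(77)) ≈ -5.0107e-5 + 2.2031e-8*I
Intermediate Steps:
k = -90 (k = 2 - 92 = -90)
Y(h) = h + 2*h**2 (Y(h) = (h**2 + h**2) + h = 2*h**2 + h = h + 2*h**2)
X(H) = 107/3 (X(H) = -1/6*(-214) = 107/3)
1/(X(-198) + (-20147 - Y(sqrt(-13*(-1) + k)))) = 1/(107/3 + (-20147 - sqrt(-13*(-1) - 90)*(1 + 2*sqrt(-13*(-1) - 90)))) = 1/(107/3 + (-20147 - sqrt(13 - 90)*(1 + 2*sqrt(13 - 90)))) = 1/(107/3 + (-20147 - sqrt(-77)*(1 + 2*sqrt(-77)))) = 1/(107/3 + (-20147 - I*sqrt(77)*(1 + 2*(I*sqrt(77))))) = 1/(107/3 + (-20147 - I*sqrt(77)*(1 + 2*I*sqrt(77)))) = 1/(-60334/3 - I*sqrt(77)*(1 + 2*I*sqrt(77)))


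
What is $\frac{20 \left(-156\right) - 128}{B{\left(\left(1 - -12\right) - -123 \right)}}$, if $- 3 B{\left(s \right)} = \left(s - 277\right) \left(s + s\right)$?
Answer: $- \frac{203}{799} \approx -0.25407$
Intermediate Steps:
$B{\left(s \right)} = - \frac{2 s \left(-277 + s\right)}{3}$ ($B{\left(s \right)} = - \frac{\left(s - 277\right) \left(s + s\right)}{3} = - \frac{\left(-277 + s\right) 2 s}{3} = - \frac{2 s \left(-277 + s\right)}{3}$)
$\frac{20 \left(-156\right) - 128}{B{\left(\left(1 - -12\right) - -123 \right)}} = \frac{20 \left(-156\right) - 128}{\frac{2}{3} \left(\left(1 - -12\right) - -123\right) \left(277 - \left(\left(1 - -12\right) - -123\right)\right)} = \frac{-3120 - 128}{\frac{2}{3} \left(\left(1 + 12\right) + 123\right) \left(277 - \left(\left(1 + 12\right) + 123\right)\right)} = - \frac{3248}{\frac{2}{3} \left(13 + 123\right) \left(277 - \left(13 + 123\right)\right)} = - \frac{3248}{\frac{2}{3} \cdot 136 \left(277 - 136\right)} = - \frac{3248}{\frac{2}{3} \cdot 136 \cdot 141} = - \frac{3248}{12784} = \left(-3248\right) \frac{1}{12784} = - \frac{203}{799}$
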